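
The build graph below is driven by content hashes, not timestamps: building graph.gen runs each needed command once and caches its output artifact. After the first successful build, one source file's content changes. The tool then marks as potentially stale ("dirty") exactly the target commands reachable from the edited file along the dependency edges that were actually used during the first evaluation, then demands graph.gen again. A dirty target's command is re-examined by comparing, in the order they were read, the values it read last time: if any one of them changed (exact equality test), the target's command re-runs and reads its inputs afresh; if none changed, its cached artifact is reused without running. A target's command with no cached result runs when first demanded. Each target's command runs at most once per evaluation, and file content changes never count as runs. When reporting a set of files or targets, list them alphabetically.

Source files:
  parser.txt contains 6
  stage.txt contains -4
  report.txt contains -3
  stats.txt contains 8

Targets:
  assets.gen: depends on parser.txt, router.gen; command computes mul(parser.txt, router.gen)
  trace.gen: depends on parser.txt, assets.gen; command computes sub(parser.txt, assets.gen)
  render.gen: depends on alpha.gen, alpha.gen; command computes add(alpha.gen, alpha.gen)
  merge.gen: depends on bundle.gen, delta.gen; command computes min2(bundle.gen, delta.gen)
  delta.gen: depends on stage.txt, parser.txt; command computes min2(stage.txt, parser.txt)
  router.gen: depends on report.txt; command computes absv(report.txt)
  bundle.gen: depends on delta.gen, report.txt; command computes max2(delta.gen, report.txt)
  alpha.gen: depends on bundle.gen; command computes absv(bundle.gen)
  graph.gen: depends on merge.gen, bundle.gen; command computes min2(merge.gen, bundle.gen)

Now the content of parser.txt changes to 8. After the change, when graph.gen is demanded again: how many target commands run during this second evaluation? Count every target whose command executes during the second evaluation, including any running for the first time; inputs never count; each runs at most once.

Run set: delta.gen (1 run).
The important point: delta.gen recomputes to an identical value, and the output ends up unchanged.

Initial pass — values computed on the first demand:
  delta.gen = min2(-4, 6) = -4
  bundle.gen = max2(-4, -3) = -3
  merge.gen = min2(-3, -4) = -4
  graph.gen = min2(-4, -3) = -4

Second demand — change propagation:
  delta.gen: re-runs because parser.txt 6->8; new result -4 (unchanged).
  bundle.gen: re-examined; everything it read last time is the same (delta.gen unchanged, report.txt unchanged) — cache -3 kept, no run.
  merge.gen: re-examined; everything it read last time is the same (bundle.gen unchanged, delta.gen unchanged) — cache -4 kept, no run.
  graph.gen: re-examined; everything it read last time is the same (merge.gen unchanged, bundle.gen unchanged) — cache -4 kept, no run.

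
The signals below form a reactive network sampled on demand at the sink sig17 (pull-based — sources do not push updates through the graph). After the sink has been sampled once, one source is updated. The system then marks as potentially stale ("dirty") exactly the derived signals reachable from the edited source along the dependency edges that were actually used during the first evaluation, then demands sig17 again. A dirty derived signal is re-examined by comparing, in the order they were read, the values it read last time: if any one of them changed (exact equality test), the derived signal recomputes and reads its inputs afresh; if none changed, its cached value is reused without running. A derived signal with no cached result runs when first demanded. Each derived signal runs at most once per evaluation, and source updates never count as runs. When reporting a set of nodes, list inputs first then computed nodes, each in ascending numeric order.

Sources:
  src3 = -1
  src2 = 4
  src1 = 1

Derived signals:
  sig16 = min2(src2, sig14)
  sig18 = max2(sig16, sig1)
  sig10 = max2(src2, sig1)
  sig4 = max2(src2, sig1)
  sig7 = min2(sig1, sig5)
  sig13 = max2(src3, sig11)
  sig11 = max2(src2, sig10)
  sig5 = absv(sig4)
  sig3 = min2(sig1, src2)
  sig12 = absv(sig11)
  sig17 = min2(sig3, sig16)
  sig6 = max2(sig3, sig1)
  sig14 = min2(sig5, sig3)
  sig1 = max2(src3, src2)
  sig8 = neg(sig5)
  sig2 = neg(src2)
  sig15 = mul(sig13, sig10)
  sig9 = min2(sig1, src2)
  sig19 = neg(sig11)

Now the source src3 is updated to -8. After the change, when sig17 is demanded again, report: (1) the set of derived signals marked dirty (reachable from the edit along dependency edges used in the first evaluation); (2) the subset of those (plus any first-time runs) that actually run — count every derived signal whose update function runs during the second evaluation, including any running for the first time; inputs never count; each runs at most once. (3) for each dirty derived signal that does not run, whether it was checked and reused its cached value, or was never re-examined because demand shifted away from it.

Dirty set: sig1, sig3, sig4, sig5, sig14, sig16, sig17.
Run set: sig1 (1 run).
Re-examined without running (cache reused): sig3, sig4, sig5, sig14, sig16, sig17.
The important point: sig1 recomputes to an identical value, and the output ends up unchanged.

Initial pass — values computed on the first demand:
  sig1 = max2(-1, 4) = 4
  sig3 = min2(4, 4) = 4
  sig4 = max2(4, 4) = 4
  sig5 = absv(4) = 4
  sig14 = min2(4, 4) = 4
  sig16 = min2(4, 4) = 4
  sig17 = min2(4, 4) = 4

Second demand — change propagation:
  sig1: re-runs because src3 -1->-8; new result 4 (unchanged).
  sig3: re-examined; everything it read last time is the same (sig1 unchanged, src2 unchanged) — cache 4 kept, no run.
  sig4: re-examined; everything it read last time is the same (src2 unchanged, sig1 unchanged) — cache 4 kept, no run.
  sig5: re-examined; everything it read last time is the same (sig4 unchanged) — cache 4 kept, no run.
  sig14: re-examined; everything it read last time is the same (sig5 unchanged, sig3 unchanged) — cache 4 kept, no run.
  sig16: re-examined; everything it read last time is the same (src2 unchanged, sig14 unchanged) — cache 4 kept, no run.
  sig17: re-examined; everything it read last time is the same (sig3 unchanged, sig16 unchanged) — cache 4 kept, no run.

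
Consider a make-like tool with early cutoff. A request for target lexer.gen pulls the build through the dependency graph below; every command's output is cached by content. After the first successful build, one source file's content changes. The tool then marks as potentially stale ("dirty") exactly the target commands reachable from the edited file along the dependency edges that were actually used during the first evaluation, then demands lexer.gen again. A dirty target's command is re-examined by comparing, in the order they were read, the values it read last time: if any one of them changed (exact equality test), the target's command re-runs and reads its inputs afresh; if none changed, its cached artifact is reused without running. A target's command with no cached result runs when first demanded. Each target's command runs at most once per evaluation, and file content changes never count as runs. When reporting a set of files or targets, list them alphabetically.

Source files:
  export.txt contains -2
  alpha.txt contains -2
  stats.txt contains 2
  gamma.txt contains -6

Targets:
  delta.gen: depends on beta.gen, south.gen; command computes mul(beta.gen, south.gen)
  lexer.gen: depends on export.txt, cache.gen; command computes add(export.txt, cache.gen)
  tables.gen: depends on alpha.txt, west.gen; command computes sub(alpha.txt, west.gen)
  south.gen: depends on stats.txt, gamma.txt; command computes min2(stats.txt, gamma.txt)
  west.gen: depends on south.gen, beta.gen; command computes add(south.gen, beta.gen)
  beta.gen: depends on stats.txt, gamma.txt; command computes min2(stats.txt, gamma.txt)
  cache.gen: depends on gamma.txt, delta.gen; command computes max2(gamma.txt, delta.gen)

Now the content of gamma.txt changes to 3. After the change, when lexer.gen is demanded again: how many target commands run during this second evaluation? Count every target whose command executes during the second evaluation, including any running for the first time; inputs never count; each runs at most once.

First demand of the output computes:
  beta.gen = min2(2, -6) = -6
  south.gen = min2(2, -6) = -6
  delta.gen = mul(-6, -6) = 36
  cache.gen = max2(-6, 36) = 36
  lexer.gen = add(-2, 36) = 34

After the edit, cleaning proceeds:
  beta.gen: a read changed (gamma.txt -6->3) — executes, giving 2.
  south.gen: a read changed (gamma.txt -6->3) — executes, giving 2.
  delta.gen: a read changed (beta.gen -6->2; south.gen -6->2) — executes, giving 4.
  cache.gen: a read changed (gamma.txt -6->3; delta.gen 36->4) — executes, giving 4.
  lexer.gen: a read changed (cache.gen 36->4) — executes, giving 2.

5 target commands run: beta.gen, cache.gen, delta.gen, lexer.gen, south.gen.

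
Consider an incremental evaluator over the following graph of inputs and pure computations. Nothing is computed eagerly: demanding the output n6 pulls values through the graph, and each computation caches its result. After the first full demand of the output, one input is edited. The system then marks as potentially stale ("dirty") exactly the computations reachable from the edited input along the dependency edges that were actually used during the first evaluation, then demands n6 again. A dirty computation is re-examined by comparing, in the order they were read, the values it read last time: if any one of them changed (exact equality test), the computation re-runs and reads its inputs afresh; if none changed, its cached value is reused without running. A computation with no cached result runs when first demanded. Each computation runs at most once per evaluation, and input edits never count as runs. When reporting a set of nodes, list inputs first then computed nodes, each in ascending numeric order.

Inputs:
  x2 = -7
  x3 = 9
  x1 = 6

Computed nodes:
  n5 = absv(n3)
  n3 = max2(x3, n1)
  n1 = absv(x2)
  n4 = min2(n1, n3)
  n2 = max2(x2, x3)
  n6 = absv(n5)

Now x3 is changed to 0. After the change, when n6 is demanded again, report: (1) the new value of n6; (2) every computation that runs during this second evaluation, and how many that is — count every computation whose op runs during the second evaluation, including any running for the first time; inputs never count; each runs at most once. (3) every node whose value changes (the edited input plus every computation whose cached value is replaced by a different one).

Initial pass — values computed on the first demand:
  n1 = absv(-7) = 7
  n3 = max2(9, 7) = 9
  n5 = absv(9) = 9
  n6 = absv(9) = 9

Second demand — change propagation:
  n3: re-runs because x3 9->0; new result 7.
  n5: re-runs because n3 9->7; new result 7.
  n6: re-runs because n5 9->7; new result 7.

n6 now evaluates to 7.
Run set: n3, n5, n6 (3 run).
Changed values: x3, n3, n5, n6.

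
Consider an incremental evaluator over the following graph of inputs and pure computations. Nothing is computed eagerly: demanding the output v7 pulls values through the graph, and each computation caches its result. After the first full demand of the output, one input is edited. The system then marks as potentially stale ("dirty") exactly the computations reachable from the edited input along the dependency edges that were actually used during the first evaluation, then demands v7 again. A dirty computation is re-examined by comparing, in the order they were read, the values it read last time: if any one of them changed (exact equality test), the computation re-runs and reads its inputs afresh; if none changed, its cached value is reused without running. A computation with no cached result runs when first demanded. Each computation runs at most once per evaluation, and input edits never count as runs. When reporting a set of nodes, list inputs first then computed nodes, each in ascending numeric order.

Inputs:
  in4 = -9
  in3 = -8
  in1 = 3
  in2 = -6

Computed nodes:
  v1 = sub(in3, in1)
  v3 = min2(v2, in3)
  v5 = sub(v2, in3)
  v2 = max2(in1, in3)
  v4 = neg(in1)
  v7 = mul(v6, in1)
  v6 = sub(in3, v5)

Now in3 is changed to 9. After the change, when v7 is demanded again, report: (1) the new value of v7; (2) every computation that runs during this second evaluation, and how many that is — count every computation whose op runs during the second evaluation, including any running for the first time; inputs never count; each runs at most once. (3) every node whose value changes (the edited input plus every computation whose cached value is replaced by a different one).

v7 now evaluates to 27.
Run set: v2, v5, v6, v7 (4 run).
Changed values: in3, v2, v5, v6, v7.

Initial pass — values computed on the first demand:
  v2 = max2(3, -8) = 3
  v5 = sub(3, -8) = 11
  v6 = sub(-8, 11) = -19
  v7 = mul(-19, 3) = -57

Second demand — change propagation:
  v2: re-runs because in3 -8->9; new result 9.
  v5: re-runs because v2 3->9; in3 -8->9; new result 0.
  v6: re-runs because in3 -8->9; v5 11->0; new result 9.
  v7: re-runs because v6 -19->9; new result 27.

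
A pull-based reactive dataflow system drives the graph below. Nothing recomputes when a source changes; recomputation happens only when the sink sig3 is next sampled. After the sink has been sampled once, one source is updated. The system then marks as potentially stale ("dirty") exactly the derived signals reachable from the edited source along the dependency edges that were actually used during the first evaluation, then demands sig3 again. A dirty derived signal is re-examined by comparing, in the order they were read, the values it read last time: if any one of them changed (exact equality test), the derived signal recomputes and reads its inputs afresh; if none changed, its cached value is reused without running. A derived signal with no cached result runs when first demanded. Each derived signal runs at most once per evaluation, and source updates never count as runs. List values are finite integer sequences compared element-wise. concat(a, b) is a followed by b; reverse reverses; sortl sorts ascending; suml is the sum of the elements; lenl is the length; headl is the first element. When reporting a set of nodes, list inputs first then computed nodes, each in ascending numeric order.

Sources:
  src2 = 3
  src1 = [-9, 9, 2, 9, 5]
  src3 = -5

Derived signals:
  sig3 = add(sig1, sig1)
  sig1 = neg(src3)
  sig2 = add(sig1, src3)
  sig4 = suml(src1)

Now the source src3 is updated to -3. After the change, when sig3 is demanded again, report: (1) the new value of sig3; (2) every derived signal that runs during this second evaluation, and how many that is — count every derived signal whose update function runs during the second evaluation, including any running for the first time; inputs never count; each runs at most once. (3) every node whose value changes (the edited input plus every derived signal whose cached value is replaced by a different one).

New value of sig3: 6.
Derived signals that run: sig1, sig3 — 2 in total.
Values that change: src3, sig1, sig3.

First evaluation (everything demanded from the output):
  sig1 = neg(-5) = 5
  sig3 = add(5, 5) = 10

Propagation after the edit:
  sig1: runs — src3 -5->-3; result 3.
  sig3: runs — sig1 5->3; sig1 5->3; result 6.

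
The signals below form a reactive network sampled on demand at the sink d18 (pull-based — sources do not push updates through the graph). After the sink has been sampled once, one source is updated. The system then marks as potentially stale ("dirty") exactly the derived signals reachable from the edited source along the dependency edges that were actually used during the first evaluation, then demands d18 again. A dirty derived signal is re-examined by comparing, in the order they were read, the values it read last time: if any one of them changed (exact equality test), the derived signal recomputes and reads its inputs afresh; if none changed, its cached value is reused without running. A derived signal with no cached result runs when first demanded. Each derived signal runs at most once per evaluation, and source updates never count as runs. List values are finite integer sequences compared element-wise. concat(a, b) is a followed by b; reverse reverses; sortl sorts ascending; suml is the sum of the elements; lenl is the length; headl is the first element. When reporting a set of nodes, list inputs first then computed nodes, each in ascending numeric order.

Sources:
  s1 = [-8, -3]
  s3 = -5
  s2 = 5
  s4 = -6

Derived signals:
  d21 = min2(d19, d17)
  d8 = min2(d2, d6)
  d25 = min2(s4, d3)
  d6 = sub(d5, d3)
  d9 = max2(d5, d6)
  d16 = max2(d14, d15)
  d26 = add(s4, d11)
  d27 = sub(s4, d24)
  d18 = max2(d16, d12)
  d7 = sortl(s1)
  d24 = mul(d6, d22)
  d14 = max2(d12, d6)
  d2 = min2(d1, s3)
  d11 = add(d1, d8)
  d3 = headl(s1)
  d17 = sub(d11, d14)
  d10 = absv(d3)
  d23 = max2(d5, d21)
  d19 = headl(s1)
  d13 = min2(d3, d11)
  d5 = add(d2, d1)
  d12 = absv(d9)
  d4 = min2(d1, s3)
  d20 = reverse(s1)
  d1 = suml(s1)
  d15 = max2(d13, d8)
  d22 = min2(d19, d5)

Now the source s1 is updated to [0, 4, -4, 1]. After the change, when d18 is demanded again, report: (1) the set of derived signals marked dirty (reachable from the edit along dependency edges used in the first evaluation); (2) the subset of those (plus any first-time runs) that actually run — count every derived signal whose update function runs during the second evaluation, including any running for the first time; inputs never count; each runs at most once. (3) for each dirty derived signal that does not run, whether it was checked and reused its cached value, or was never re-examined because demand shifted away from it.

Initial pass — values computed on the first demand:
  d1 = suml([-8, -3]) = -11
  d2 = min2(-11, -5) = -11
  d3 = headl([-8, -3]) = -8
  d5 = add(-11, -11) = -22
  d6 = sub(-22, -8) = -14
  d8 = min2(-11, -14) = -14
  d9 = max2(-22, -14) = -14
  d11 = add(-11, -14) = -25
  d12 = absv(-14) = 14
  d13 = min2(-8, -25) = -25
  d14 = max2(14, -14) = 14
  d15 = max2(-25, -14) = -14
  d16 = max2(14, -14) = 14
  d18 = max2(14, 14) = 14

Second demand — change propagation:
  d1: re-runs because s1 [-8, -3]->[0, 4, -4, 1]; new result 1.
  d2: re-runs because d1 -11->1; new result -5.
  d3: re-runs because s1 [-8, -3]->[0, 4, -4, 1]; new result 0.
  d5: re-runs because d2 -11->-5; d1 -11->1; new result -4.
  d6: re-runs because d5 -22->-4; d3 -8->0; new result -4.
  d8: re-runs because d2 -11->-5; d6 -14->-4; new result -5.
  d9: re-runs because d5 -22->-4; d6 -14->-4; new result -4.
  d11: re-runs because d1 -11->1; d8 -14->-5; new result -4.
  d12: re-runs because d9 -14->-4; new result 4.
  d13: re-runs because d3 -8->0; d11 -25->-4; new result -4.
  d14: re-runs because d12 14->4; d6 -14->-4; new result 4.
  d15: re-runs because d13 -25->-4; d8 -14->-5; new result -4.
  d16: re-runs because d14 14->4; d15 -14->-4; new result 4.
  d18: re-runs because d16 14->4; d12 14->4; new result 4.

Dirty set: d1, d2, d3, d5, d6, d8, d9, d11, d12, d13, d14, d15, d16, d18.
Run set: d1, d2, d3, d5, d6, d8, d9, d11, d12, d13, d14, d15, d16, d18 (14 run).
All dirty derived signals ended up running.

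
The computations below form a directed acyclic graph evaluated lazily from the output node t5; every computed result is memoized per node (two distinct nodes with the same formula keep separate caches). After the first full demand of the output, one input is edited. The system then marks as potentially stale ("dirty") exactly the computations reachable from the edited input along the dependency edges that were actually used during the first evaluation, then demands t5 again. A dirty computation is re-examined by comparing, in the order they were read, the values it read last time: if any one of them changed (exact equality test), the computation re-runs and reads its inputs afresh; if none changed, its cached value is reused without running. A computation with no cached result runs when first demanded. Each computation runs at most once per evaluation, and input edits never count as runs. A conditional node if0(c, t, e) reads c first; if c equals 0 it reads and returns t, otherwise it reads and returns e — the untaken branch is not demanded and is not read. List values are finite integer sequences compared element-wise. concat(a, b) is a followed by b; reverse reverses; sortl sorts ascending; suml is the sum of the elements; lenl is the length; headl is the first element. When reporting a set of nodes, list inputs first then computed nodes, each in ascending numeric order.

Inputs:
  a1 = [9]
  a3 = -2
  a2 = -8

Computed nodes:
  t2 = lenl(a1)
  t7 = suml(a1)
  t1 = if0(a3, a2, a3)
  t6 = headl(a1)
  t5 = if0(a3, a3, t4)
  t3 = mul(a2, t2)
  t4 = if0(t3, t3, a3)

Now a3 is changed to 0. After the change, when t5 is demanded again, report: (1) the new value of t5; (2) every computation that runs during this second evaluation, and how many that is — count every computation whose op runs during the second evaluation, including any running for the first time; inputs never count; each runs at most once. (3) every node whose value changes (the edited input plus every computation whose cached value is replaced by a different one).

First demand of the output computes:
  t2 = lenl([9]) = 1
  t3 = mul(-8, 1) = -8
  t4 = if0(t3=-8 -> else branch a3) = -2
  t5 = if0(a3=-2 -> else branch t4) = -2

After the edit, cleaning proceeds:
  t4: stays stale; no demand reaches it after the flip.
  t5: a read changed (a3 -2->0) — executes, giving 0.

Note the branch switch — demand abandons t4, which is never re-examined.

Demanding t5 again yields 0.
1 computations run: t5.
The nodes whose values change: a3, t5.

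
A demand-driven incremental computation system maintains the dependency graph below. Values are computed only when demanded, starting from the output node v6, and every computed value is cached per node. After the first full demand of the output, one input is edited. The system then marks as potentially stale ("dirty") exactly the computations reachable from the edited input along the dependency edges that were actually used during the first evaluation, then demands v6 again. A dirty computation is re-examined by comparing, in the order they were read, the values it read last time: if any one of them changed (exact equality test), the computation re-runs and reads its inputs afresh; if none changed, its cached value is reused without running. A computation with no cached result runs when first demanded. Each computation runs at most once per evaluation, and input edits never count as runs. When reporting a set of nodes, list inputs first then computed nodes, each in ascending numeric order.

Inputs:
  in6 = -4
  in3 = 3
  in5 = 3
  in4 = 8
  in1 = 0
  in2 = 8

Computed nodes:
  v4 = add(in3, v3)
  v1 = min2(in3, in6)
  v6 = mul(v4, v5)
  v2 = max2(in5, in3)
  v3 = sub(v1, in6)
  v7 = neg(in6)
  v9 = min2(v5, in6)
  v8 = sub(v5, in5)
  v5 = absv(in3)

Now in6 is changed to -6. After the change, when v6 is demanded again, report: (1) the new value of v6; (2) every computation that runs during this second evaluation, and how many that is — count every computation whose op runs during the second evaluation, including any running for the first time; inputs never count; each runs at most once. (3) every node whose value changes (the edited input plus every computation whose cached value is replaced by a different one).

New value of v6: 9.
Computations that run: v1, v3 — 2 in total.
Values that change: in6, v1.
Key observation: the change is absorbed at v3 — it re-runs but produces the same value, and the output's value is unchanged.

First evaluation (everything demanded from the output):
  v1 = min2(3, -4) = -4
  v3 = sub(-4, -4) = 0
  v4 = add(3, 0) = 3
  v5 = absv(3) = 3
  v6 = mul(3, 3) = 9

Propagation after the edit:
  v1: runs — in6 -4->-6; result -6.
  v3: runs — v1 -4->-6; in6 -4->-6; result 0 (same value as before).
  v4: checked — values it read are unchanged (in3 unchanged, v3 unchanged); reused cached 3 without running.
  v6: checked — values it read are unchanged (v4 unchanged, v5 unchanged); reused cached 9 without running.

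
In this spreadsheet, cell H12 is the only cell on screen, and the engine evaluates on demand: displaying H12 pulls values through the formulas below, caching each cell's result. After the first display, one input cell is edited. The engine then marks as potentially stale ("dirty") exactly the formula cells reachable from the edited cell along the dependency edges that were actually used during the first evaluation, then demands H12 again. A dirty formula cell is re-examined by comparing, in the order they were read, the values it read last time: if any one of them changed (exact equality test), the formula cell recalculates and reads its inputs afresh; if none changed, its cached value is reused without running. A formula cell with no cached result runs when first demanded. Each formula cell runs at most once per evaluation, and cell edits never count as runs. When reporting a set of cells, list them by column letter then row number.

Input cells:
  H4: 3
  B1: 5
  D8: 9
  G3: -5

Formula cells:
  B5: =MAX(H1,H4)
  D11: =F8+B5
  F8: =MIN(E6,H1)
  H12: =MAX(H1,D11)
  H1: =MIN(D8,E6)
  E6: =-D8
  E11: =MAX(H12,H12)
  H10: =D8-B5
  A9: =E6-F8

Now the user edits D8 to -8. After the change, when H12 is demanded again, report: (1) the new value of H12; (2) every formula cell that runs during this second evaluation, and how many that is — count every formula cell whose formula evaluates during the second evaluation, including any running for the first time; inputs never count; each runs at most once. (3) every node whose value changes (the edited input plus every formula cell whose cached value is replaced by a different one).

Initial pass — values computed on the first demand:
  E6 = -(9) = -9
  H1 = MIN(9, -9) = -9
  B5 = MAX(-9, 3) = 3
  F8 = MIN(-9, -9) = -9
  D11 = -9 + 3 = -6
  H12 = MAX(-9, -6) = -6

Second demand — change propagation:
  E6: re-runs because D8 9->-8; new result 8.
  H1: re-runs because D8 9->-8; E6 -9->8; new result -8.
  B5: re-runs because H1 -9->-8; new result 3 (unchanged).
  F8: re-runs because E6 -9->8; H1 -9->-8; new result -8.
  D11: re-runs because F8 -9->-8; new result -5.
  H12: re-runs because H1 -9->-8; D11 -6->-5; new result -5.

H12 now evaluates to -5.
Run set: B5, D11, E6, F8, H1, H12 (6 run).
Changed values: D8, D11, E6, F8, H1, H12.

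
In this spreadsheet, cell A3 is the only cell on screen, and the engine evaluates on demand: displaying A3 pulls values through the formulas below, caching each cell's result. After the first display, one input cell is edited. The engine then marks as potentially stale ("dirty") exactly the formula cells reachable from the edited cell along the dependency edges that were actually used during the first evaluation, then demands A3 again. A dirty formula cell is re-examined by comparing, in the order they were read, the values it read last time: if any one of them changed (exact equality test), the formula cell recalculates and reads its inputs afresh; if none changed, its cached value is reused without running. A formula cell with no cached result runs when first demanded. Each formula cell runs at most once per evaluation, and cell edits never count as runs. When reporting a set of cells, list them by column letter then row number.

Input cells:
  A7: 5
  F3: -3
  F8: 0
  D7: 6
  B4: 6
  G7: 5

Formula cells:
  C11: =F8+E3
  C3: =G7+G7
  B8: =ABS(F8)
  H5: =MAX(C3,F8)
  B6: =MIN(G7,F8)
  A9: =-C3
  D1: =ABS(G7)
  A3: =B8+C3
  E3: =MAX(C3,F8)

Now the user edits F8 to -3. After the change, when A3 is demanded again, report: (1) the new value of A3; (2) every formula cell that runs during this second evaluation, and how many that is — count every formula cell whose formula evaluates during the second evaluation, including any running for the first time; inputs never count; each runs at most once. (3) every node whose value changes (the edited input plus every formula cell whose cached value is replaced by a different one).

Initial pass — values computed on the first demand:
  B8 = ABS(0) = 0
  C3 = 5 + 5 = 10
  A3 = 0 + 10 = 10

Second demand — change propagation:
  B8: re-runs because F8 0->-3; new result 3.
  A3: re-runs because B8 0->3; new result 13.

A3 now evaluates to 13.
Run set: A3, B8 (2 run).
Changed values: A3, B8, F8.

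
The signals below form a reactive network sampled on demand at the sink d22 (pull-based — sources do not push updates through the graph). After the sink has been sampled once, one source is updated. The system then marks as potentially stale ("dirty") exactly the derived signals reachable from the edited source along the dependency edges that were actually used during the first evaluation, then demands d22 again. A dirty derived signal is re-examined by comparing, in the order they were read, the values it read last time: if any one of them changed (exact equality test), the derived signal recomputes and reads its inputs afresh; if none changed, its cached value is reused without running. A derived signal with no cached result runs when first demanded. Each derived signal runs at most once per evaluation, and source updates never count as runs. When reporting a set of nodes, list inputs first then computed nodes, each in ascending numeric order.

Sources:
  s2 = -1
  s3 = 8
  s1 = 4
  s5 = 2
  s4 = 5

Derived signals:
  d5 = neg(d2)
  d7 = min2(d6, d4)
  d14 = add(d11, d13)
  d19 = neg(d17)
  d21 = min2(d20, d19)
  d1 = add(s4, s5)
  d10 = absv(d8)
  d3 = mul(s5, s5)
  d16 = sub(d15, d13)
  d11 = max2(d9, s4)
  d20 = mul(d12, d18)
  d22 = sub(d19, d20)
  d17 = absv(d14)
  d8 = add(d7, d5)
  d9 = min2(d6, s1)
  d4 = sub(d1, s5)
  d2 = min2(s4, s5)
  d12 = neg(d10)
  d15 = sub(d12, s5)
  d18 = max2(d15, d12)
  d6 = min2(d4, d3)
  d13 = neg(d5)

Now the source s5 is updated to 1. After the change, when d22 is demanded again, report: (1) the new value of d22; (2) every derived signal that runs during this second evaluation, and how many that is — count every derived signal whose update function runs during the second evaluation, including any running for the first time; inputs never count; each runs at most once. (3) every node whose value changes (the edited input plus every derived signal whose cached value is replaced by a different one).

Initial pass — values computed on the first demand:
  d1 = add(5, 2) = 7
  d2 = min2(5, 2) = 2
  d3 = mul(2, 2) = 4
  d4 = sub(7, 2) = 5
  d5 = neg(2) = -2
  d6 = min2(5, 4) = 4
  d7 = min2(4, 5) = 4
  d8 = add(4, -2) = 2
  d9 = min2(4, 4) = 4
  d10 = absv(2) = 2
  d11 = max2(4, 5) = 5
  d12 = neg(2) = -2
  d13 = neg(-2) = 2
  d14 = add(5, 2) = 7
  d15 = sub(-2, 2) = -4
  d17 = absv(7) = 7
  d18 = max2(-4, -2) = -2
  d19 = neg(7) = -7
  d20 = mul(-2, -2) = 4
  d22 = sub(-7, 4) = -11

Second demand — change propagation:
  d1: re-runs because s5 2->1; new result 6.
  d2: re-runs because s5 2->1; new result 1.
  d3: re-runs because s5 2->1; s5 2->1; new result 1.
  d4: re-runs because d1 7->6; s5 2->1; new result 5 (unchanged).
  d5: re-runs because d2 2->1; new result -1.
  d6: re-runs because d3 4->1; new result 1.
  d7: re-runs because d6 4->1; new result 1.
  d8: re-runs because d7 4->1; d5 -2->-1; new result 0.
  d9: re-runs because d6 4->1; new result 1.
  d10: re-runs because d8 2->0; new result 0.
  d11: re-runs because d9 4->1; new result 5 (unchanged).
  d12: re-runs because d10 2->0; new result 0.
  d13: re-runs because d5 -2->-1; new result 1.
  d14: re-runs because d13 2->1; new result 6.
  d15: re-runs because d12 -2->0; s5 2->1; new result -1.
  d17: re-runs because d14 7->6; new result 6.
  d18: re-runs because d15 -4->-1; d12 -2->0; new result 0.
  d19: re-runs because d17 7->6; new result -6.
  d20: re-runs because d12 -2->0; d18 -2->0; new result 0.
  d22: re-runs because d19 -7->-6; d20 4->0; new result -6.

d22 now evaluates to -6.
Run set: d1, d2, d3, d4, d5, d6, d7, d8, d9, d10, d11, d12, d13, d14, d15, d17, d18, d19, d20, d22 (20 run).
Changed values: s5, d1, d2, d3, d5, d6, d7, d8, d9, d10, d12, d13, d14, d15, d17, d18, d19, d20, d22.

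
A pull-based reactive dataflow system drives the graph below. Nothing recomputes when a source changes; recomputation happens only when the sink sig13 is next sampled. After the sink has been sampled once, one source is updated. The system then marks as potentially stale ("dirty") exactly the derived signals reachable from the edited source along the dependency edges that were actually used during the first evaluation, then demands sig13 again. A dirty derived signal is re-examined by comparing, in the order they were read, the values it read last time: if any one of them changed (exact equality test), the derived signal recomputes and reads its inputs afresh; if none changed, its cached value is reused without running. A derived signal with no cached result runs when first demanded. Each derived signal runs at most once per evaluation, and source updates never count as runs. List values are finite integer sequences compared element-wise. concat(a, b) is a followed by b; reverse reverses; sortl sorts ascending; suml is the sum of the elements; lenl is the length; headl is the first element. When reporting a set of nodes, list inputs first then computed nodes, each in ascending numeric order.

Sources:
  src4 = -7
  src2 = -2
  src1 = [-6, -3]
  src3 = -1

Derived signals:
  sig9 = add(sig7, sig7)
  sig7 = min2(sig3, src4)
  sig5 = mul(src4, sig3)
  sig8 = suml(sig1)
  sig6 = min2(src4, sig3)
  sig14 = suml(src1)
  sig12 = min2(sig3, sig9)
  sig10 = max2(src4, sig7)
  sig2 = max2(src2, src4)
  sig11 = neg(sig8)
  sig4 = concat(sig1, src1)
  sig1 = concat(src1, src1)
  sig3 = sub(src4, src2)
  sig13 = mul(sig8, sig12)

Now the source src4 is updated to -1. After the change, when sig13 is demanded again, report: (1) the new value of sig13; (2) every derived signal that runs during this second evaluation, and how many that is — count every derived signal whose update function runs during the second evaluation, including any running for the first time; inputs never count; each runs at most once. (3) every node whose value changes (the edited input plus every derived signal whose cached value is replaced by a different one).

First evaluation (everything demanded from the output):
  sig1 = concat([-6, -3], [-6, -3]) = [-6, -3, -6, -3]
  sig3 = sub(-7, -2) = -5
  sig7 = min2(-5, -7) = -7
  sig8 = suml([-6, -3, -6, -3]) = -18
  sig9 = add(-7, -7) = -14
  sig12 = min2(-5, -14) = -14
  sig13 = mul(-18, -14) = 252

Propagation after the edit:
  sig3: runs — src4 -7->-1; result 1.
  sig7: runs — sig3 -5->1; src4 -7->-1; result -1.
  sig9: runs — sig7 -7->-1; sig7 -7->-1; result -2.
  sig12: runs — sig3 -5->1; sig9 -14->-2; result -2.
  sig13: runs — sig12 -14->-2; result 36.

New value of sig13: 36.
Derived signals that run: sig3, sig7, sig9, sig12, sig13 — 5 in total.
Values that change: src4, sig3, sig7, sig9, sig12, sig13.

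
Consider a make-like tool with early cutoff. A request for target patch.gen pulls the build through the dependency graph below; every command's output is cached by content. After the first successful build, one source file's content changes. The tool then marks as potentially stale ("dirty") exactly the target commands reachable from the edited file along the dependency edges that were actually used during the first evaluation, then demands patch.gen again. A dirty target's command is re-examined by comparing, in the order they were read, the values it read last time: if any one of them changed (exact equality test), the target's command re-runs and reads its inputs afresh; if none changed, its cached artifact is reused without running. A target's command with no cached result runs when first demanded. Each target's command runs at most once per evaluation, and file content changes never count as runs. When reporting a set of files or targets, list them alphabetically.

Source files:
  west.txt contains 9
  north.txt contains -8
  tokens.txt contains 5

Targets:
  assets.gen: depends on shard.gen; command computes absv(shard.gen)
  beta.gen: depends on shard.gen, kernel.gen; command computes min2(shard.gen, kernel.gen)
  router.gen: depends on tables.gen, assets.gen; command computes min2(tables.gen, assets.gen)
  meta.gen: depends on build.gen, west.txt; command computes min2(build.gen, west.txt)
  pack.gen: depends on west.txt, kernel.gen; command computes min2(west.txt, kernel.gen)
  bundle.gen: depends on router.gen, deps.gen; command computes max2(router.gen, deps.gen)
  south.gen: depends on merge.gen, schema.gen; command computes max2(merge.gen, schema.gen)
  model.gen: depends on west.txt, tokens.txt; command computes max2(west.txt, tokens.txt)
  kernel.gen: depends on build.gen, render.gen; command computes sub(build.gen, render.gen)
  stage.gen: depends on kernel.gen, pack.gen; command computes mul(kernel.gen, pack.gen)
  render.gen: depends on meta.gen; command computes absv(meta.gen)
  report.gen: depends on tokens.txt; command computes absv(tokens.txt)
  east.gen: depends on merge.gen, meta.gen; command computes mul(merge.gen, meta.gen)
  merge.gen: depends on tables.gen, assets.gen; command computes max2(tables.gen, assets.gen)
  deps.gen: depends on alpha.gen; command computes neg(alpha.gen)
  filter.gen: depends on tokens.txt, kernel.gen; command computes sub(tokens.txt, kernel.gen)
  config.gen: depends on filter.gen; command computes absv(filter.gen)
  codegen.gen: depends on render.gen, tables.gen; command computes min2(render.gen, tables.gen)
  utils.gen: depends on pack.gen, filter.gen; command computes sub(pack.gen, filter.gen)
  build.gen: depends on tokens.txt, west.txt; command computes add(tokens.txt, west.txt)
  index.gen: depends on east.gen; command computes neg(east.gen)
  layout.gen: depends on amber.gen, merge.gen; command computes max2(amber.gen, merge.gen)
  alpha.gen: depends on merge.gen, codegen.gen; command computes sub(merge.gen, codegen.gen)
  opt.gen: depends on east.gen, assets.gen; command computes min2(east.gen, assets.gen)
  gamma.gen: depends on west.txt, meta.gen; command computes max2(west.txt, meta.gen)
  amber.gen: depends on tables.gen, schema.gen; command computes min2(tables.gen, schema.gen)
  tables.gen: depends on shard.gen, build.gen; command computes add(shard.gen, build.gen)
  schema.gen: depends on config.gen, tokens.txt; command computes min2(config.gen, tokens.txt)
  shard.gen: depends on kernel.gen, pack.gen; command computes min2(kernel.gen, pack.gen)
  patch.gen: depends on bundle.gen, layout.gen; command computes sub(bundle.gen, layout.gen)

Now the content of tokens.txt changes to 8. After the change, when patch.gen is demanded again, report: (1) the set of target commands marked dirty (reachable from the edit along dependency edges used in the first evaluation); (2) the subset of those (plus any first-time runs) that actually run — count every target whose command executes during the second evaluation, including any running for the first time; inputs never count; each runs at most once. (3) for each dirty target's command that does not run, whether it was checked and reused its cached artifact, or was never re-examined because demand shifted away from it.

The edit dirties: alpha.gen, amber.gen, assets.gen, build.gen, bundle.gen, codegen.gen, config.gen, deps.gen, filter.gen, kernel.gen, layout.gen, merge.gen, meta.gen, pack.gen, patch.gen, render.gen, router.gen, schema.gen, shard.gen, tables.gen.
18 target commands run: alpha.gen, amber.gen, assets.gen, build.gen, bundle.gen, codegen.gen, deps.gen, filter.gen, kernel.gen, layout.gen, merge.gen, meta.gen, pack.gen, patch.gen, router.gen, schema.gen, shard.gen, tables.gen.
Cache hits after checking: config.gen, render.gen.
Note where the cutoff bites: render.gen is checked, finds nothing changed, and keeps its cache.

First demand of the output computes:
  build.gen = add(5, 9) = 14
  meta.gen = min2(14, 9) = 9
  render.gen = absv(9) = 9
  kernel.gen = sub(14, 9) = 5
  filter.gen = sub(5, 5) = 0
  config.gen = absv(0) = 0
  pack.gen = min2(9, 5) = 5
  schema.gen = min2(0, 5) = 0
  shard.gen = min2(5, 5) = 5
  assets.gen = absv(5) = 5
  tables.gen = add(5, 14) = 19
  amber.gen = min2(19, 0) = 0
  codegen.gen = min2(9, 19) = 9
  merge.gen = max2(19, 5) = 19
  alpha.gen = sub(19, 9) = 10
  deps.gen = neg(10) = -10
  layout.gen = max2(0, 19) = 19
  router.gen = min2(19, 5) = 5
  bundle.gen = max2(5, -10) = 5
  patch.gen = sub(5, 19) = -14

After the edit, cleaning proceeds:
  build.gen: a read changed (tokens.txt 5->8) — executes, giving 17.
  meta.gen: a read changed (build.gen 14->17) — executes, giving 9 — identical to its old value.
  render.gen: dirty, but its reads are unchanged (meta.gen unchanged); cached 9 stands.
  kernel.gen: a read changed (build.gen 14->17) — executes, giving 8.
  filter.gen: a read changed (tokens.txt 5->8; kernel.gen 5->8) — executes, giving 0 — identical to its old value.
  config.gen: dirty, but its reads are unchanged (filter.gen unchanged); cached 0 stands.
  pack.gen: a read changed (kernel.gen 5->8) — executes, giving 8.
  schema.gen: a read changed (tokens.txt 5->8) — executes, giving 0 — identical to its old value.
  shard.gen: a read changed (kernel.gen 5->8; pack.gen 5->8) — executes, giving 8.
  assets.gen: a read changed (shard.gen 5->8) — executes, giving 8.
  tables.gen: a read changed (shard.gen 5->8; build.gen 14->17) — executes, giving 25.
  amber.gen: a read changed (tables.gen 19->25) — executes, giving 0 — identical to its old value.
  codegen.gen: a read changed (tables.gen 19->25) — executes, giving 9 — identical to its old value.
  merge.gen: a read changed (tables.gen 19->25; assets.gen 5->8) — executes, giving 25.
  alpha.gen: a read changed (merge.gen 19->25) — executes, giving 16.
  deps.gen: a read changed (alpha.gen 10->16) — executes, giving -16.
  layout.gen: a read changed (merge.gen 19->25) — executes, giving 25.
  router.gen: a read changed (tables.gen 19->25; assets.gen 5->8) — executes, giving 8.
  bundle.gen: a read changed (router.gen 5->8; deps.gen -10->-16) — executes, giving 8.
  patch.gen: a read changed (bundle.gen 5->8; layout.gen 19->25) — executes, giving -17.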